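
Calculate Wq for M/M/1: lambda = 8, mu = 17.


rho = 8/17; Wq = rho/(mu - lambda) = 0.0523 hours

0.0523 hours


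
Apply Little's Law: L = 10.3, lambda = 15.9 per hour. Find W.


W = L / lambda = 10.3 / 15.9 = 0.6478 hours

0.6478 hours


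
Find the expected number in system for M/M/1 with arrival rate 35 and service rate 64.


rho = 35/64; L = rho/(1-rho) = 1.21

1.21


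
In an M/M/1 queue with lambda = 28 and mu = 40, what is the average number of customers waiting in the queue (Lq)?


rho = 28/40; Lq = rho^2/(1-rho) = 1.63

1.63


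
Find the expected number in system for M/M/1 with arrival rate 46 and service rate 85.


rho = 46/85; L = rho/(1-rho) = 1.18

1.18


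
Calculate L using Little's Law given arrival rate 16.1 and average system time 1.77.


L = lambda * W = 16.1 * 1.77 = 28.5

28.5


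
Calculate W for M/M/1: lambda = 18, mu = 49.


W = 1/(mu - lambda) = 1/(49 - 18) = 0.0323 hours

0.0323 hours


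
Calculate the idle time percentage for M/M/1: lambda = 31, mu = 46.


Idle fraction = (1 - rho) * 100 = (1 - 31/46) * 100 = 32.6%

32.6%


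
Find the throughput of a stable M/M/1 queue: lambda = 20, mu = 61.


For a stable queue (lambda < mu), throughput = lambda = 20 per hour

20 per hour


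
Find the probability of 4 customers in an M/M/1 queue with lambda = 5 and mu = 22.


rho = 5/22; P(n) = (1-rho)*rho^n = (1-5/22)*(5/22)^4 = 0.0021

0.0021


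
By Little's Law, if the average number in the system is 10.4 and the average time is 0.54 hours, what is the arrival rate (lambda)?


lambda = L / W = 10.4 / 0.54 = 19.26 per hour

19.26 per hour


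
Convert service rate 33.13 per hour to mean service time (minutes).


Mean service time = 60/mu = 60/33.13 = 1.81 minutes

1.81 minutes


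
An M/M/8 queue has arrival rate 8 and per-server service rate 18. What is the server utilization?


rho = lambda/(c*mu) = 8/(8*18) = 0.0556

0.0556


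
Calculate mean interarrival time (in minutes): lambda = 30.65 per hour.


Mean interarrival time = 60/lambda = 60/30.65 = 1.96 minutes

1.96 minutes


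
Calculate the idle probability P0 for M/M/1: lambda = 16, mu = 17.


P0 = 1 - rho = 1 - 16/17 = 0.0588

0.0588


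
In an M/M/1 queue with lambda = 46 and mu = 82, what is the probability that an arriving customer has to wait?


P(wait) = rho = lambda/mu = 46/82 = 0.561

0.561


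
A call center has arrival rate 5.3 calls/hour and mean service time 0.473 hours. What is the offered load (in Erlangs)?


Offered load a = lambda * E[S] = 5.3 * 0.473 = 2.51 Erlangs

2.51 Erlangs


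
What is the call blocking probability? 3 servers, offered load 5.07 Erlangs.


B(N,A) = (A^N/N!) / sum(A^k/k!, k=0..N) with N=3, A=5.07 = 0.5344

0.5344


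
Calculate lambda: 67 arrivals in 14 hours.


lambda = total arrivals / time = 67 / 14 = 4.79 per hour

4.79 per hour


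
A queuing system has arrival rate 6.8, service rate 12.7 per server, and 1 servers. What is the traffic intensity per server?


rho = lambda / (c * mu) = 6.8 / (1 * 12.7) = 0.5354

0.5354


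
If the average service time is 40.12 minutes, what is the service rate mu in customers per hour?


mu = 60 / avg_service_time = 60 / 40.12 = 1.5 per hour

1.5 per hour


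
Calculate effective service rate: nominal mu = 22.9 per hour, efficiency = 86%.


Effective rate = mu * efficiency = 22.9 * 0.86 = 19.69 per hour

19.69 per hour


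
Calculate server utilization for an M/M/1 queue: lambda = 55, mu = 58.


rho = lambda/mu = 55/58 = 0.9483

0.9483


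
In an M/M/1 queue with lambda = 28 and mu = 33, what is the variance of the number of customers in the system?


rho = 28/33; Var(N) = rho/(1-rho)^2 = 36.96

36.96


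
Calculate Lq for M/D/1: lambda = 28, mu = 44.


M/D/1: Lq = rho^2 / (2*(1-rho)) where rho = 28/44; Lq = 0.56

0.56


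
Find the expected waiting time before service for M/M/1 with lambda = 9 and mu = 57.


rho = 9/57; Wq = rho/(mu - lambda) = 0.0033 hours

0.0033 hours


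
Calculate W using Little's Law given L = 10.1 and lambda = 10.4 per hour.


W = L / lambda = 10.1 / 10.4 = 0.9712 hours

0.9712 hours


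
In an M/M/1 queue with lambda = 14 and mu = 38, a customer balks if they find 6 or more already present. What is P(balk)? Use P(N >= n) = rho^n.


P(N >= 6) = rho^6 = (14/38)^6 = 0.0025

0.0025


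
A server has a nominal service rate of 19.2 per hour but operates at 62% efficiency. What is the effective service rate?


Effective rate = mu * efficiency = 19.2 * 0.62 = 11.9 per hour

11.9 per hour


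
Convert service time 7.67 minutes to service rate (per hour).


mu = 60 / avg_service_time = 60 / 7.67 = 7.82 per hour

7.82 per hour


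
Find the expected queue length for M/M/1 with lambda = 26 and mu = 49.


rho = 26/49; Lq = rho^2/(1-rho) = 0.6

0.6


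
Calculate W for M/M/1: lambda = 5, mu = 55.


W = 1/(mu - lambda) = 1/(55 - 5) = 0.02 hours

0.02 hours


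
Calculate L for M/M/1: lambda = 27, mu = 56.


rho = 27/56; L = rho/(1-rho) = 0.93

0.93


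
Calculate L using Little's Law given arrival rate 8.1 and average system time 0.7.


L = lambda * W = 8.1 * 0.7 = 5.67

5.67


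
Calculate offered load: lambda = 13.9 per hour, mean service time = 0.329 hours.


Offered load a = lambda * E[S] = 13.9 * 0.329 = 4.57 Erlangs

4.57 Erlangs


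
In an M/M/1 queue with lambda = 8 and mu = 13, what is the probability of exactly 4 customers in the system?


rho = 8/13; P(n) = (1-rho)*rho^n = (1-8/13)*(8/13)^4 = 0.0552

0.0552


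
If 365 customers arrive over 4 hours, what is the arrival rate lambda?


lambda = total arrivals / time = 365 / 4 = 91.25 per hour

91.25 per hour


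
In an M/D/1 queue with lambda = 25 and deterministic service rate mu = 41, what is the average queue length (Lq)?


M/D/1: Lq = rho^2 / (2*(1-rho)) where rho = 25/41; Lq = 0.48

0.48


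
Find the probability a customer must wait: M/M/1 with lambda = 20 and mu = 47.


P(wait) = rho = lambda/mu = 20/47 = 0.4255

0.4255


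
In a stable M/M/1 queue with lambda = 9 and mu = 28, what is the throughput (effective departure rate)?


For a stable queue (lambda < mu), throughput = lambda = 9 per hour

9 per hour


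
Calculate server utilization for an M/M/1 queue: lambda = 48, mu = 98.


rho = lambda/mu = 48/98 = 0.4898

0.4898


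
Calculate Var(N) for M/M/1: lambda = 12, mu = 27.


rho = 12/27; Var(N) = rho/(1-rho)^2 = 1.44

1.44


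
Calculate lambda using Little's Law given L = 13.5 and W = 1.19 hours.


lambda = L / W = 13.5 / 1.19 = 11.34 per hour

11.34 per hour


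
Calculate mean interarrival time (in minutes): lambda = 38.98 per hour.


Mean interarrival time = 60/lambda = 60/38.98 = 1.54 minutes

1.54 minutes


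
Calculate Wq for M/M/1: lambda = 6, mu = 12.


rho = 6/12; Wq = rho/(mu - lambda) = 0.0833 hours

0.0833 hours


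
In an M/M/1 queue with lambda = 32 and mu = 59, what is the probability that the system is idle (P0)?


P0 = 1 - rho = 1 - 32/59 = 0.4576

0.4576


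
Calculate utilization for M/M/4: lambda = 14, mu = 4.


rho = lambda/(c*mu) = 14/(4*4) = 0.875

0.875


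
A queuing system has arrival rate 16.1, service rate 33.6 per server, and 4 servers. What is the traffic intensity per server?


rho = lambda / (c * mu) = 16.1 / (4 * 33.6) = 0.1198

0.1198


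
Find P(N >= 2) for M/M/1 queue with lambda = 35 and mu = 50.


P(N >= 2) = rho^2 = (35/50)^2 = 0.49

0.49


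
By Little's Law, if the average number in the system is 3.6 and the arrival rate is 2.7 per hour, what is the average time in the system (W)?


W = L / lambda = 3.6 / 2.7 = 1.3333 hours

1.3333 hours


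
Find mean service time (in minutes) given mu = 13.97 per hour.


Mean service time = 60/mu = 60/13.97 = 4.29 minutes

4.29 minutes


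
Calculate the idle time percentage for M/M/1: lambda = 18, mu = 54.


Idle fraction = (1 - rho) * 100 = (1 - 18/54) * 100 = 66.7%

66.7%


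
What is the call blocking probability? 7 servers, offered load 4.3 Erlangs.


B(N,A) = (A^N/N!) / sum(A^k/k!, k=0..N) with N=7, A=4.3 = 0.0788

0.0788


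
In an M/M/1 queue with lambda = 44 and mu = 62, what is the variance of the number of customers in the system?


rho = 44/62; Var(N) = rho/(1-rho)^2 = 8.42

8.42


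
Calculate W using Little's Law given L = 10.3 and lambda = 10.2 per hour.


W = L / lambda = 10.3 / 10.2 = 1.0098 hours

1.0098 hours


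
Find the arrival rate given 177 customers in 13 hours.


lambda = total arrivals / time = 177 / 13 = 13.62 per hour

13.62 per hour


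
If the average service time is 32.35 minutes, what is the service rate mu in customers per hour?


mu = 60 / avg_service_time = 60 / 32.35 = 1.85 per hour

1.85 per hour


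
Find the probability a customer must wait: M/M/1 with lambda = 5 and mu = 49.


P(wait) = rho = lambda/mu = 5/49 = 0.102

0.102


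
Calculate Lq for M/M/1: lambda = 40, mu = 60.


rho = 40/60; Lq = rho^2/(1-rho) = 1.33

1.33


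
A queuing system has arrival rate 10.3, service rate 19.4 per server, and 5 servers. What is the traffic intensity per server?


rho = lambda / (c * mu) = 10.3 / (5 * 19.4) = 0.1062

0.1062


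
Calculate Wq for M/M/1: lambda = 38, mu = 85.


rho = 38/85; Wq = rho/(mu - lambda) = 0.0095 hours

0.0095 hours


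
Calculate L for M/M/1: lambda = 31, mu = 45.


rho = 31/45; L = rho/(1-rho) = 2.21

2.21


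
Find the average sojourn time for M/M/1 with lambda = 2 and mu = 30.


W = 1/(mu - lambda) = 1/(30 - 2) = 0.0357 hours

0.0357 hours


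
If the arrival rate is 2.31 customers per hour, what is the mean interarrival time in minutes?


Mean interarrival time = 60/lambda = 60/2.31 = 25.97 minutes

25.97 minutes


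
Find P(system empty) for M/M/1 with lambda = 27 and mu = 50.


P0 = 1 - rho = 1 - 27/50 = 0.46

0.46


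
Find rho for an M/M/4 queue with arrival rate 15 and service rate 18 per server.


rho = lambda/(c*mu) = 15/(4*18) = 0.2083

0.2083


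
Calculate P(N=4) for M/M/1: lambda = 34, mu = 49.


rho = 34/49; P(n) = (1-rho)*rho^n = (1-34/49)*(34/49)^4 = 0.071

0.071


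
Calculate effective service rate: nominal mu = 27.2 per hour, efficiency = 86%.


Effective rate = mu * efficiency = 27.2 * 0.86 = 23.39 per hour

23.39 per hour


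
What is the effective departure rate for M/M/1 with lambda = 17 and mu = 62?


For a stable queue (lambda < mu), throughput = lambda = 17 per hour

17 per hour


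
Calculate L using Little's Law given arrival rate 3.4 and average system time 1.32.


L = lambda * W = 3.4 * 1.32 = 4.49

4.49


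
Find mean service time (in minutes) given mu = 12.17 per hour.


Mean service time = 60/mu = 60/12.17 = 4.93 minutes

4.93 minutes


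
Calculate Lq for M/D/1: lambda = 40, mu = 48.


M/D/1: Lq = rho^2 / (2*(1-rho)) where rho = 40/48; Lq = 2.08

2.08


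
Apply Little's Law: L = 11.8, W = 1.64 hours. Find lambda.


lambda = L / W = 11.8 / 1.64 = 7.2 per hour

7.2 per hour


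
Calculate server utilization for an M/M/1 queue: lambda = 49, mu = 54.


rho = lambda/mu = 49/54 = 0.9074

0.9074


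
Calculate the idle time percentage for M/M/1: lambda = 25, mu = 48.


Idle fraction = (1 - rho) * 100 = (1 - 25/48) * 100 = 47.9%

47.9%


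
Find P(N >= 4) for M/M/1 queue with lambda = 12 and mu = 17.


P(N >= 4) = rho^4 = (12/17)^4 = 0.2483

0.2483


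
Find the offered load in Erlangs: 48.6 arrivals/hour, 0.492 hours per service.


Offered load a = lambda * E[S] = 48.6 * 0.492 = 23.91 Erlangs

23.91 Erlangs


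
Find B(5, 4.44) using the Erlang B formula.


B(N,A) = (A^N/N!) / sum(A^k/k!, k=0..N) with N=5, A=4.44 = 0.2378

0.2378


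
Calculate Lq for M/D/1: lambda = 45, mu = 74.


M/D/1: Lq = rho^2 / (2*(1-rho)) where rho = 45/74; Lq = 0.47

0.47


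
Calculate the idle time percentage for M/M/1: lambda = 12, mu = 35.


Idle fraction = (1 - rho) * 100 = (1 - 12/35) * 100 = 65.7%

65.7%


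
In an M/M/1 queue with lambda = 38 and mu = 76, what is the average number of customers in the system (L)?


rho = 38/76; L = rho/(1-rho) = 1.0

1.0


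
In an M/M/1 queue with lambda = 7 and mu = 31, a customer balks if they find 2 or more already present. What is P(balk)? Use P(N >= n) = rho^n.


P(N >= 2) = rho^2 = (7/31)^2 = 0.051

0.051


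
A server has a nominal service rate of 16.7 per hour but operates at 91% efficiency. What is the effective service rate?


Effective rate = mu * efficiency = 16.7 * 0.91 = 15.2 per hour

15.2 per hour


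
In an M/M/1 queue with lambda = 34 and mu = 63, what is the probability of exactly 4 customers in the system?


rho = 34/63; P(n) = (1-rho)*rho^n = (1-34/63)*(34/63)^4 = 0.039

0.039


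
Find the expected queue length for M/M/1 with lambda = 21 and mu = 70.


rho = 21/70; Lq = rho^2/(1-rho) = 0.13

0.13


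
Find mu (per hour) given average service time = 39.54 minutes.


mu = 60 / avg_service_time = 60 / 39.54 = 1.52 per hour

1.52 per hour


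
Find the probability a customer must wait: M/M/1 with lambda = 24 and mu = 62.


P(wait) = rho = lambda/mu = 24/62 = 0.3871

0.3871


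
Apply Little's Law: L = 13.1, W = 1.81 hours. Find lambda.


lambda = L / W = 13.1 / 1.81 = 7.24 per hour

7.24 per hour


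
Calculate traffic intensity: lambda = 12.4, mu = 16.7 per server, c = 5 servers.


rho = lambda / (c * mu) = 12.4 / (5 * 16.7) = 0.1485

0.1485


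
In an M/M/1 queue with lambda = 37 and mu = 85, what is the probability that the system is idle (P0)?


P0 = 1 - rho = 1 - 37/85 = 0.5647

0.5647


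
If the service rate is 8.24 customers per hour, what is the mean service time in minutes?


Mean service time = 60/mu = 60/8.24 = 7.28 minutes

7.28 minutes


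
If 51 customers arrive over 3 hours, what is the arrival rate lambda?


lambda = total arrivals / time = 51 / 3 = 17.0 per hour

17.0 per hour


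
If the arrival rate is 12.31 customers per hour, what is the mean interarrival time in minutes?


Mean interarrival time = 60/lambda = 60/12.31 = 4.87 minutes

4.87 minutes


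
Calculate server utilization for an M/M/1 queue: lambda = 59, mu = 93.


rho = lambda/mu = 59/93 = 0.6344

0.6344


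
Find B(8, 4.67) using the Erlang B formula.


B(N,A) = (A^N/N!) / sum(A^k/k!, k=0..N) with N=8, A=4.67 = 0.0553

0.0553


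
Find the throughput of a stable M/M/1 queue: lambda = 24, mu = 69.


For a stable queue (lambda < mu), throughput = lambda = 24 per hour

24 per hour


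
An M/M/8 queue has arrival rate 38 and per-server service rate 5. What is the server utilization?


rho = lambda/(c*mu) = 38/(8*5) = 0.95

0.95


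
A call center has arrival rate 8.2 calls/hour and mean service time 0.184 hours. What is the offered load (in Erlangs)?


Offered load a = lambda * E[S] = 8.2 * 0.184 = 1.51 Erlangs

1.51 Erlangs


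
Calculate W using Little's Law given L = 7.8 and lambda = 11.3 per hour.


W = L / lambda = 7.8 / 11.3 = 0.6903 hours

0.6903 hours


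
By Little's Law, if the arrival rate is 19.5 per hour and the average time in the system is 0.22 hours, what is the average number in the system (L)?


L = lambda * W = 19.5 * 0.22 = 4.29

4.29


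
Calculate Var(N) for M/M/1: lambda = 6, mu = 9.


rho = 6/9; Var(N) = rho/(1-rho)^2 = 6.0

6.0


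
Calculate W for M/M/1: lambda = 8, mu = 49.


W = 1/(mu - lambda) = 1/(49 - 8) = 0.0244 hours

0.0244 hours


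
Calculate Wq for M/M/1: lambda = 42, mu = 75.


rho = 42/75; Wq = rho/(mu - lambda) = 0.017 hours

0.017 hours


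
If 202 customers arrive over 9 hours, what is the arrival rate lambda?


lambda = total arrivals / time = 202 / 9 = 22.44 per hour

22.44 per hour


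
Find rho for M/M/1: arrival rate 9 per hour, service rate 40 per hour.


rho = lambda/mu = 9/40 = 0.225

0.225


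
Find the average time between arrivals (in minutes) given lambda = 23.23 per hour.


Mean interarrival time = 60/lambda = 60/23.23 = 2.58 minutes

2.58 minutes


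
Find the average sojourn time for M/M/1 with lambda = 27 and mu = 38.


W = 1/(mu - lambda) = 1/(38 - 27) = 0.0909 hours

0.0909 hours


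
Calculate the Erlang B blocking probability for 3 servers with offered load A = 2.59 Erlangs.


B(N,A) = (A^N/N!) / sum(A^k/k!, k=0..N) with N=3, A=2.59 = 0.2943

0.2943


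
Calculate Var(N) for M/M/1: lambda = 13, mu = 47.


rho = 13/47; Var(N) = rho/(1-rho)^2 = 0.53

0.53


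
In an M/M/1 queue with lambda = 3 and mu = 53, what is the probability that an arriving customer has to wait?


P(wait) = rho = lambda/mu = 3/53 = 0.0566

0.0566


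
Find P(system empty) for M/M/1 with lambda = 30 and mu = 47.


P0 = 1 - rho = 1 - 30/47 = 0.3617

0.3617


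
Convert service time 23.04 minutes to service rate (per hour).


mu = 60 / avg_service_time = 60 / 23.04 = 2.6 per hour

2.6 per hour


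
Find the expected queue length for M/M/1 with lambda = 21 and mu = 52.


rho = 21/52; Lq = rho^2/(1-rho) = 0.27

0.27


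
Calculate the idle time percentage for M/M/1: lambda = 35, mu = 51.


Idle fraction = (1 - rho) * 100 = (1 - 35/51) * 100 = 31.4%

31.4%


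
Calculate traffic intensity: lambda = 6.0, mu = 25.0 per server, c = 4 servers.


rho = lambda / (c * mu) = 6.0 / (4 * 25.0) = 0.06

0.06


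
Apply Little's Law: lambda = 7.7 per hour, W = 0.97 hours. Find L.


L = lambda * W = 7.7 * 0.97 = 7.47

7.47


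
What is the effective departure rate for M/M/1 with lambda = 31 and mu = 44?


For a stable queue (lambda < mu), throughput = lambda = 31 per hour

31 per hour


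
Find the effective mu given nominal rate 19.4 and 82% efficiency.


Effective rate = mu * efficiency = 19.4 * 0.82 = 15.91 per hour

15.91 per hour


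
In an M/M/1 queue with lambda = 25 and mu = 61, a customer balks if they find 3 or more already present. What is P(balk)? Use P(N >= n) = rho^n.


P(N >= 3) = rho^3 = (25/61)^3 = 0.0688

0.0688


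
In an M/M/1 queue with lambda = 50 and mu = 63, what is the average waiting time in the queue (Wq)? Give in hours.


rho = 50/63; Wq = rho/(mu - lambda) = 0.0611 hours

0.0611 hours


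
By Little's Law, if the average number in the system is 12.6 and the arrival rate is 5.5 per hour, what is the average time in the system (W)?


W = L / lambda = 12.6 / 5.5 = 2.2909 hours

2.2909 hours


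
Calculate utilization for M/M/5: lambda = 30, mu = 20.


rho = lambda/(c*mu) = 30/(5*20) = 0.3

0.3


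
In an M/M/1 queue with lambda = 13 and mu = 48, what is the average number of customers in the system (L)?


rho = 13/48; L = rho/(1-rho) = 0.37

0.37


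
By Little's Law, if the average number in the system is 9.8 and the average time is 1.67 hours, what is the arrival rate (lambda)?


lambda = L / W = 9.8 / 1.67 = 5.87 per hour

5.87 per hour


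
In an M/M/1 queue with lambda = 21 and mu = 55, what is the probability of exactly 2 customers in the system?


rho = 21/55; P(n) = (1-rho)*rho^n = (1-21/55)*(21/55)^2 = 0.0901

0.0901


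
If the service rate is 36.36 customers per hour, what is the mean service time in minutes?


Mean service time = 60/mu = 60/36.36 = 1.65 minutes

1.65 minutes


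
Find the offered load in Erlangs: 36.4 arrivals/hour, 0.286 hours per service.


Offered load a = lambda * E[S] = 36.4 * 0.286 = 10.41 Erlangs

10.41 Erlangs


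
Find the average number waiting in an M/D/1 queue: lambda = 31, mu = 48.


M/D/1: Lq = rho^2 / (2*(1-rho)) where rho = 31/48; Lq = 0.59

0.59


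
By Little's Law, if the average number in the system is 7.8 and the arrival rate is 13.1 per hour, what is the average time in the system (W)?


W = L / lambda = 7.8 / 13.1 = 0.5954 hours

0.5954 hours


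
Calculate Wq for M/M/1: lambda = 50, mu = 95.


rho = 50/95; Wq = rho/(mu - lambda) = 0.0117 hours

0.0117 hours


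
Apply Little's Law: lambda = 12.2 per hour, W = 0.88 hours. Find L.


L = lambda * W = 12.2 * 0.88 = 10.74

10.74


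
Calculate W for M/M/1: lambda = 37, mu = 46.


W = 1/(mu - lambda) = 1/(46 - 37) = 0.1111 hours

0.1111 hours


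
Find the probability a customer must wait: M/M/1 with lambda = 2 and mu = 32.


P(wait) = rho = lambda/mu = 2/32 = 0.0625

0.0625


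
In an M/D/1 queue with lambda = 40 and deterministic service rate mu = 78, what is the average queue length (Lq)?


M/D/1: Lq = rho^2 / (2*(1-rho)) where rho = 40/78; Lq = 0.27

0.27


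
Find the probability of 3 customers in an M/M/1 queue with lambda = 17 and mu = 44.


rho = 17/44; P(n) = (1-rho)*rho^n = (1-17/44)*(17/44)^3 = 0.0354

0.0354


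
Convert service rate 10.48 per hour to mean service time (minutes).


Mean service time = 60/mu = 60/10.48 = 5.73 minutes

5.73 minutes


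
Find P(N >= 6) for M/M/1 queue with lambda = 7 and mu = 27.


P(N >= 6) = rho^6 = (7/27)^6 = 0.0003

0.0003


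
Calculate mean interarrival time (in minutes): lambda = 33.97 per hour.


Mean interarrival time = 60/lambda = 60/33.97 = 1.77 minutes

1.77 minutes


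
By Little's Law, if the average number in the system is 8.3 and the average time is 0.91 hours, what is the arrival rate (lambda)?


lambda = L / W = 8.3 / 0.91 = 9.12 per hour

9.12 per hour


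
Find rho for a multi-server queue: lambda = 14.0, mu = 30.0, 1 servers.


rho = lambda / (c * mu) = 14.0 / (1 * 30.0) = 0.4667

0.4667


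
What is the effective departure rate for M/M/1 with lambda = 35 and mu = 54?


For a stable queue (lambda < mu), throughput = lambda = 35 per hour

35 per hour


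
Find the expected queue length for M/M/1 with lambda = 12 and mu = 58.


rho = 12/58; Lq = rho^2/(1-rho) = 0.05

0.05


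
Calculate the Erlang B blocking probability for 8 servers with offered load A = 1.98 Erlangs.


B(N,A) = (A^N/N!) / sum(A^k/k!, k=0..N) with N=8, A=1.98 = 0.0008

0.0008


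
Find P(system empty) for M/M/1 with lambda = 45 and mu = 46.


P0 = 1 - rho = 1 - 45/46 = 0.0217

0.0217


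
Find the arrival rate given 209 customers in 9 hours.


lambda = total arrivals / time = 209 / 9 = 23.22 per hour

23.22 per hour


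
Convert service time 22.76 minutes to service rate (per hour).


mu = 60 / avg_service_time = 60 / 22.76 = 2.64 per hour

2.64 per hour


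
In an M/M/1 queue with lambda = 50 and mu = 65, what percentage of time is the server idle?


Idle fraction = (1 - rho) * 100 = (1 - 50/65) * 100 = 23.1%

23.1%


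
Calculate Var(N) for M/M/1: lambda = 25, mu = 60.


rho = 25/60; Var(N) = rho/(1-rho)^2 = 1.22

1.22


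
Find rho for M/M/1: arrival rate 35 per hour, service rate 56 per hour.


rho = lambda/mu = 35/56 = 0.625

0.625


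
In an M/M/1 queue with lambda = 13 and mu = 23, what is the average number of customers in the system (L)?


rho = 13/23; L = rho/(1-rho) = 1.3

1.3


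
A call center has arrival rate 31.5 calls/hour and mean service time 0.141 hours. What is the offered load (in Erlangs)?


Offered load a = lambda * E[S] = 31.5 * 0.141 = 4.44 Erlangs

4.44 Erlangs


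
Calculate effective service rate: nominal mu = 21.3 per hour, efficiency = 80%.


Effective rate = mu * efficiency = 21.3 * 0.8 = 17.04 per hour

17.04 per hour


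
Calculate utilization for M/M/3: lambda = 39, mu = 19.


rho = lambda/(c*mu) = 39/(3*19) = 0.6842

0.6842


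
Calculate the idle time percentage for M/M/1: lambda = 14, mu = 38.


Idle fraction = (1 - rho) * 100 = (1 - 14/38) * 100 = 63.2%

63.2%


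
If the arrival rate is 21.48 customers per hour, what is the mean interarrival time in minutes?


Mean interarrival time = 60/lambda = 60/21.48 = 2.79 minutes

2.79 minutes


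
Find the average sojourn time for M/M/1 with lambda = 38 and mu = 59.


W = 1/(mu - lambda) = 1/(59 - 38) = 0.0476 hours

0.0476 hours


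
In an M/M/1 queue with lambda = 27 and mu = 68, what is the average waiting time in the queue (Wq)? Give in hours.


rho = 27/68; Wq = rho/(mu - lambda) = 0.0097 hours

0.0097 hours


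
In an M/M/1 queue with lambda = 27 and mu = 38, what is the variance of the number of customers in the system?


rho = 27/38; Var(N) = rho/(1-rho)^2 = 8.48

8.48


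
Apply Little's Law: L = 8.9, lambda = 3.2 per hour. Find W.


W = L / lambda = 8.9 / 3.2 = 2.7813 hours

2.7813 hours


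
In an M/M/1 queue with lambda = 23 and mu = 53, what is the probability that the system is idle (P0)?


P0 = 1 - rho = 1 - 23/53 = 0.566

0.566


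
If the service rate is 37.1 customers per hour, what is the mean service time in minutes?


Mean service time = 60/mu = 60/37.1 = 1.62 minutes

1.62 minutes


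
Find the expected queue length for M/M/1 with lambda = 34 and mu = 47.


rho = 34/47; Lq = rho^2/(1-rho) = 1.89

1.89


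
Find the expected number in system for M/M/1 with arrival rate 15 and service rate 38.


rho = 15/38; L = rho/(1-rho) = 0.65

0.65


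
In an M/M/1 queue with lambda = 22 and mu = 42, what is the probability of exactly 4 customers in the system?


rho = 22/42; P(n) = (1-rho)*rho^n = (1-22/42)*(22/42)^4 = 0.0358

0.0358


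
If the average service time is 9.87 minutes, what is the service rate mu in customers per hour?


mu = 60 / avg_service_time = 60 / 9.87 = 6.08 per hour

6.08 per hour


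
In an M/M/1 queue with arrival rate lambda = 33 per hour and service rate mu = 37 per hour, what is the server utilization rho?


rho = lambda/mu = 33/37 = 0.8919

0.8919


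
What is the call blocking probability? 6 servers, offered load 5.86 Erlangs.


B(N,A) = (A^N/N!) / sum(A^k/k!, k=0..N) with N=6, A=5.86 = 0.255

0.255


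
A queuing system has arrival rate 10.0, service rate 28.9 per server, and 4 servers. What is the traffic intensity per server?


rho = lambda / (c * mu) = 10.0 / (4 * 28.9) = 0.0865

0.0865


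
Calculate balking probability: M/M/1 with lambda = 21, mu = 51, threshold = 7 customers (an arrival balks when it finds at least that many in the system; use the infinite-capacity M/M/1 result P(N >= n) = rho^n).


P(N >= 7) = rho^7 = (21/51)^7 = 0.002

0.002


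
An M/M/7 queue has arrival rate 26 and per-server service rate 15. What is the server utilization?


rho = lambda/(c*mu) = 26/(7*15) = 0.2476

0.2476


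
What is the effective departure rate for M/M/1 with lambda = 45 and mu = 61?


For a stable queue (lambda < mu), throughput = lambda = 45 per hour

45 per hour


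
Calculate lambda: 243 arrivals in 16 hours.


lambda = total arrivals / time = 243 / 16 = 15.19 per hour

15.19 per hour


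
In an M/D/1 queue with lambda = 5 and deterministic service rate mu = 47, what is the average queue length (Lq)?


M/D/1: Lq = rho^2 / (2*(1-rho)) where rho = 5/47; Lq = 0.01

0.01


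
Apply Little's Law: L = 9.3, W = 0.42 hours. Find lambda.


lambda = L / W = 9.3 / 0.42 = 22.14 per hour

22.14 per hour


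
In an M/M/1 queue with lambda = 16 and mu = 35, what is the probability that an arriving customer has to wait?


P(wait) = rho = lambda/mu = 16/35 = 0.4571

0.4571


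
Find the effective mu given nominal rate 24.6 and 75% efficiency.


Effective rate = mu * efficiency = 24.6 * 0.75 = 18.45 per hour

18.45 per hour


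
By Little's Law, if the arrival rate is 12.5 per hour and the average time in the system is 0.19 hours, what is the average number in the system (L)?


L = lambda * W = 12.5 * 0.19 = 2.38

2.38


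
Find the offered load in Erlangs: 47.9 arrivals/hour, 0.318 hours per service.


Offered load a = lambda * E[S] = 47.9 * 0.318 = 15.23 Erlangs

15.23 Erlangs


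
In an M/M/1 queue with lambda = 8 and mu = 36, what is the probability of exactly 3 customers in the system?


rho = 8/36; P(n) = (1-rho)*rho^n = (1-8/36)*(8/36)^3 = 0.0085

0.0085


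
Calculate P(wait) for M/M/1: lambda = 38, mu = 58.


P(wait) = rho = lambda/mu = 38/58 = 0.6552

0.6552


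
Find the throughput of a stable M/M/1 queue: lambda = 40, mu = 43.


For a stable queue (lambda < mu), throughput = lambda = 40 per hour

40 per hour


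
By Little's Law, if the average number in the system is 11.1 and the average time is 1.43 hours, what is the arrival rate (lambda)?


lambda = L / W = 11.1 / 1.43 = 7.76 per hour

7.76 per hour


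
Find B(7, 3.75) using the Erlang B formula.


B(N,A) = (A^N/N!) / sum(A^k/k!, k=0..N) with N=7, A=3.75 = 0.0506

0.0506


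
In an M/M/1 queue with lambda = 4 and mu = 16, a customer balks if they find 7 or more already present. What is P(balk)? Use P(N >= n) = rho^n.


P(N >= 7) = rho^7 = (4/16)^7 = 0.0001

0.0001


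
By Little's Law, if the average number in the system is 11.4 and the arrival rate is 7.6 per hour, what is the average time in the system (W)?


W = L / lambda = 11.4 / 7.6 = 1.5 hours

1.5 hours


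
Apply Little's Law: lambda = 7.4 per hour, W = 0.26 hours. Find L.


L = lambda * W = 7.4 * 0.26 = 1.92

1.92


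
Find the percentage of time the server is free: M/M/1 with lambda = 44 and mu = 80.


Idle fraction = (1 - rho) * 100 = (1 - 44/80) * 100 = 45.0%

45.0%


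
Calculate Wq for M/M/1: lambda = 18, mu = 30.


rho = 18/30; Wq = rho/(mu - lambda) = 0.05 hours

0.05 hours


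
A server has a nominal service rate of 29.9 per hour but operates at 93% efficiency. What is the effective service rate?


Effective rate = mu * efficiency = 29.9 * 0.93 = 27.81 per hour

27.81 per hour


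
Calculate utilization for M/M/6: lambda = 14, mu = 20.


rho = lambda/(c*mu) = 14/(6*20) = 0.1167

0.1167


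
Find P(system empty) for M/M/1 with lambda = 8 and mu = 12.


P0 = 1 - rho = 1 - 8/12 = 0.3333

0.3333


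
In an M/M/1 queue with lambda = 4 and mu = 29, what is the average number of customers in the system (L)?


rho = 4/29; L = rho/(1-rho) = 0.16

0.16


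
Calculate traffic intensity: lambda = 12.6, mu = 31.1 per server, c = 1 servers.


rho = lambda / (c * mu) = 12.6 / (1 * 31.1) = 0.4051

0.4051


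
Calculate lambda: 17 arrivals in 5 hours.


lambda = total arrivals / time = 17 / 5 = 3.4 per hour

3.4 per hour


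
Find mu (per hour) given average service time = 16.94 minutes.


mu = 60 / avg_service_time = 60 / 16.94 = 3.54 per hour

3.54 per hour


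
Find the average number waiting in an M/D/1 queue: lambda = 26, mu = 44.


M/D/1: Lq = rho^2 / (2*(1-rho)) where rho = 26/44; Lq = 0.43

0.43


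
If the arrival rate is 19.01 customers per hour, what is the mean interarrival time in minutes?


Mean interarrival time = 60/lambda = 60/19.01 = 3.16 minutes

3.16 minutes


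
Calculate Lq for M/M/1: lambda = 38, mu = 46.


rho = 38/46; Lq = rho^2/(1-rho) = 3.92

3.92


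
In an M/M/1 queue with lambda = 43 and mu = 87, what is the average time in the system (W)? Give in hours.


W = 1/(mu - lambda) = 1/(87 - 43) = 0.0227 hours

0.0227 hours


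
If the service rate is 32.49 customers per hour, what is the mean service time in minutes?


Mean service time = 60/mu = 60/32.49 = 1.85 minutes

1.85 minutes


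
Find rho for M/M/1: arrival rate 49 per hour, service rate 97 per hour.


rho = lambda/mu = 49/97 = 0.5052

0.5052


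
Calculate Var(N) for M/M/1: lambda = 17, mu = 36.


rho = 17/36; Var(N) = rho/(1-rho)^2 = 1.7

1.7


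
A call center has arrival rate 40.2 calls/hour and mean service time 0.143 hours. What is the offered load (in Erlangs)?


Offered load a = lambda * E[S] = 40.2 * 0.143 = 5.75 Erlangs

5.75 Erlangs


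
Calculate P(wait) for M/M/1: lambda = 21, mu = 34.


P(wait) = rho = lambda/mu = 21/34 = 0.6176

0.6176


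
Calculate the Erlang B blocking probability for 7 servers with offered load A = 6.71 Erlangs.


B(N,A) = (A^N/N!) / sum(A^k/k!, k=0..N) with N=7, A=6.71 = 0.2307

0.2307


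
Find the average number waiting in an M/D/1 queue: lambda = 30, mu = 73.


M/D/1: Lq = rho^2 / (2*(1-rho)) where rho = 30/73; Lq = 0.14

0.14


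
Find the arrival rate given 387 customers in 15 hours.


lambda = total arrivals / time = 387 / 15 = 25.8 per hour

25.8 per hour


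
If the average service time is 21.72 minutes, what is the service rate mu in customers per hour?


mu = 60 / avg_service_time = 60 / 21.72 = 2.76 per hour

2.76 per hour


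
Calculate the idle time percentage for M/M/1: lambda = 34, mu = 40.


Idle fraction = (1 - rho) * 100 = (1 - 34/40) * 100 = 15.0%

15.0%


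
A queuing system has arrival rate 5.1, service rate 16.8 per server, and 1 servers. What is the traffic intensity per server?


rho = lambda / (c * mu) = 5.1 / (1 * 16.8) = 0.3036

0.3036


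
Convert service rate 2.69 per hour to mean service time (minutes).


Mean service time = 60/mu = 60/2.69 = 22.3 minutes

22.3 minutes


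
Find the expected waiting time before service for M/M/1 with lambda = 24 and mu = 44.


rho = 24/44; Wq = rho/(mu - lambda) = 0.0273 hours

0.0273 hours


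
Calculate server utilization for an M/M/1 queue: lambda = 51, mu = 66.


rho = lambda/mu = 51/66 = 0.7727

0.7727


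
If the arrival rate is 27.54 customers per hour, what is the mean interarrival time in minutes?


Mean interarrival time = 60/lambda = 60/27.54 = 2.18 minutes

2.18 minutes


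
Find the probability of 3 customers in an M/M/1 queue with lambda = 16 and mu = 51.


rho = 16/51; P(n) = (1-rho)*rho^n = (1-16/51)*(16/51)^3 = 0.0212

0.0212


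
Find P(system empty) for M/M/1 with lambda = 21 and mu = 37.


P0 = 1 - rho = 1 - 21/37 = 0.4324

0.4324


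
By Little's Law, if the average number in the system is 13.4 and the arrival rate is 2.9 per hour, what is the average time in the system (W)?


W = L / lambda = 13.4 / 2.9 = 4.6207 hours

4.6207 hours


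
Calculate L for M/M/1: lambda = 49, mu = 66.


rho = 49/66; L = rho/(1-rho) = 2.88

2.88


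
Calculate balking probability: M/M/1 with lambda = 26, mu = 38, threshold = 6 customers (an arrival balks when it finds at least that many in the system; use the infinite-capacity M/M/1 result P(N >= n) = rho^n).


P(N >= 6) = rho^6 = (26/38)^6 = 0.1026

0.1026


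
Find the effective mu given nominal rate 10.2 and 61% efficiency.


Effective rate = mu * efficiency = 10.2 * 0.61 = 6.22 per hour

6.22 per hour


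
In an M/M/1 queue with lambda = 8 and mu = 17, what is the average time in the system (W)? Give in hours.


W = 1/(mu - lambda) = 1/(17 - 8) = 0.1111 hours

0.1111 hours


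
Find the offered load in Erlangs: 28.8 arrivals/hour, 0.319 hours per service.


Offered load a = lambda * E[S] = 28.8 * 0.319 = 9.19 Erlangs

9.19 Erlangs


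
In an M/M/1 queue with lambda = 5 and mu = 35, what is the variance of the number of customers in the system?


rho = 5/35; Var(N) = rho/(1-rho)^2 = 0.19

0.19


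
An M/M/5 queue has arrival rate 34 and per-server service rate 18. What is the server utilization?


rho = lambda/(c*mu) = 34/(5*18) = 0.3778

0.3778


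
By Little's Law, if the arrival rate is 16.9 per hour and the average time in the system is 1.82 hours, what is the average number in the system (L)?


L = lambda * W = 16.9 * 1.82 = 30.76

30.76


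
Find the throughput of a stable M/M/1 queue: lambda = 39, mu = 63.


For a stable queue (lambda < mu), throughput = lambda = 39 per hour

39 per hour


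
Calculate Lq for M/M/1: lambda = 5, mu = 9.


rho = 5/9; Lq = rho^2/(1-rho) = 0.69

0.69


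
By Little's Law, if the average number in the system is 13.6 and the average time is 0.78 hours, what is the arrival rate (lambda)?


lambda = L / W = 13.6 / 0.78 = 17.44 per hour

17.44 per hour


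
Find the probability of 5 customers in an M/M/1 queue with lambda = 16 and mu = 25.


rho = 16/25; P(n) = (1-rho)*rho^n = (1-16/25)*(16/25)^5 = 0.0387

0.0387


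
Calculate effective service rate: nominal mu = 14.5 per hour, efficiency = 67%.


Effective rate = mu * efficiency = 14.5 * 0.67 = 9.72 per hour

9.72 per hour


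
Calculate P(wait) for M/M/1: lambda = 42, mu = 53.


P(wait) = rho = lambda/mu = 42/53 = 0.7925

0.7925


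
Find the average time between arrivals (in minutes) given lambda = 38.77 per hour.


Mean interarrival time = 60/lambda = 60/38.77 = 1.55 minutes

1.55 minutes


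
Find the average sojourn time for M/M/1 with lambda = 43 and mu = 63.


W = 1/(mu - lambda) = 1/(63 - 43) = 0.05 hours

0.05 hours


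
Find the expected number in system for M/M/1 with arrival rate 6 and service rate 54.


rho = 6/54; L = rho/(1-rho) = 0.13

0.13


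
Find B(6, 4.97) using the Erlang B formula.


B(N,A) = (A^N/N!) / sum(A^k/k!, k=0..N) with N=6, A=4.97 = 0.1896

0.1896


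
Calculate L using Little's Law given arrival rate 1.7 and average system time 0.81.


L = lambda * W = 1.7 * 0.81 = 1.38

1.38


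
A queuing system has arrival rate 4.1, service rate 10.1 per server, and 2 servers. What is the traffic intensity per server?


rho = lambda / (c * mu) = 4.1 / (2 * 10.1) = 0.203

0.203


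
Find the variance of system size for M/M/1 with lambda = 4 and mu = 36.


rho = 4/36; Var(N) = rho/(1-rho)^2 = 0.14

0.14


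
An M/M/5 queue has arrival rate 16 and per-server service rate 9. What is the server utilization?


rho = lambda/(c*mu) = 16/(5*9) = 0.3556

0.3556


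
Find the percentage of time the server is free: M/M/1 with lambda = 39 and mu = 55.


Idle fraction = (1 - rho) * 100 = (1 - 39/55) * 100 = 29.1%

29.1%


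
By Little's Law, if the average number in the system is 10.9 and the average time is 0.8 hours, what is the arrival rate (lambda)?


lambda = L / W = 10.9 / 0.8 = 13.63 per hour

13.63 per hour


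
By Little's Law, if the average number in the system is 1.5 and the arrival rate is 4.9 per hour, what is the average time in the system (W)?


W = L / lambda = 1.5 / 4.9 = 0.3061 hours

0.3061 hours


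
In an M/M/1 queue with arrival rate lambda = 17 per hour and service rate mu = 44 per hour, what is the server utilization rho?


rho = lambda/mu = 17/44 = 0.3864

0.3864


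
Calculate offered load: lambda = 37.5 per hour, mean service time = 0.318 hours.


Offered load a = lambda * E[S] = 37.5 * 0.318 = 11.93 Erlangs

11.93 Erlangs


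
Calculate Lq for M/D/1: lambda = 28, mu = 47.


M/D/1: Lq = rho^2 / (2*(1-rho)) where rho = 28/47; Lq = 0.44

0.44


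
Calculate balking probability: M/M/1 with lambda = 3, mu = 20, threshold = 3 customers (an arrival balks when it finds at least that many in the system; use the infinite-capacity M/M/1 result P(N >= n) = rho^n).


P(N >= 3) = rho^3 = (3/20)^3 = 0.0034

0.0034


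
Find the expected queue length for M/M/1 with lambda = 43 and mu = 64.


rho = 43/64; Lq = rho^2/(1-rho) = 1.38

1.38


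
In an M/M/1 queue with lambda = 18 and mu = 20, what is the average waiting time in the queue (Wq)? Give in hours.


rho = 18/20; Wq = rho/(mu - lambda) = 0.45 hours

0.45 hours


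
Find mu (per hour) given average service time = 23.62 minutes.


mu = 60 / avg_service_time = 60 / 23.62 = 2.54 per hour

2.54 per hour


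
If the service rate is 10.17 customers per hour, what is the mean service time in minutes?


Mean service time = 60/mu = 60/10.17 = 5.9 minutes

5.9 minutes
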